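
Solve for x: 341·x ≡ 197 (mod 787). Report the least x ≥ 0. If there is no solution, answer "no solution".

First find gcd(341, 787):
787 = 2*341 + 105
341 = 3*105 + 26
105 = 4*26 + 1
26 = 26*1 + 0
gcd = 1, so a unique solution mod 787 exists.
Back-substitute for the Bézout coefficients:
1 = 105 − 4·26
1 = −4·341 + 13·105
1 = 13·787 − 30·341
So 341·(-30) ≡ 1 (mod 787), giving 341⁻¹ ≡ 757.
x ≡ 341⁻¹·197 ≡ 757·197 ≡ 386 (mod 787).

386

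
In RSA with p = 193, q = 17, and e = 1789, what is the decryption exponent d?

φ(n) = (p−1)(q−1) = 192·16 = 3072.
Need d with 1789·d ≡ 1 (mod 3072). Apply the extended Euclidean algorithm:
3072 = 1·1789 + 1283
1789 = 1·1283 + 506
1283 = 2·506 + 271
506 = 1·271 + 235
271 = 1·235 + 36
235 = 6·36 + 19
36 = 1·19 + 17
19 = 1·17 + 2
17 = 8·2 + 1
2 = 2·1 + 0
Back-substitute:
1 = 17 − 8·2
1 = −8·19 + 9·17
1 = 9·36 − 17·19
1 = −17·235 + 111·36
1 = 111·271 − 128·235
1 = −128·506 + 239·271
1 = 239·1283 − 606·506
1 = −606·1789 + 845·1283
1 = 845·3072 − 1451·1789
So 1789·(-1451) ≡ 1 (mod 3072), hence d ≡ -1451 ≡ 1621 (mod 3072).

1621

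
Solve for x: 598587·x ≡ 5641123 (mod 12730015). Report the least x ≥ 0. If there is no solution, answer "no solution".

126249

First find gcd(598587, 12730015):
12730015 = 21×598587 + 159688
598587 = 3×159688 + 119523
159688 = 1×119523 + 40165
119523 = 2×40165 + 39193
40165 = 1×39193 + 972
39193 = 40×972 + 313
972 = 3×313 + 33
313 = 9×33 + 16
33 = 2×16 + 1
16 = 16×1 + 0
gcd = 1, so a unique solution mod 12730015 exists.
Back-substitute for the Bézout coefficients:
1 = 33 − 2·16
1 = −2·313 + 19·33
1 = 19·972 − 59·313
1 = −59·39193 + 2379·972
1 = 2379·40165 − 2438·39193
1 = −2438·119523 + 7255·40165
1 = 7255·159688 − 9693·119523
1 = −9693·598587 + 36334·159688
1 = 36334·12730015 − 772707·598587
So 598587·(-772707) ≡ 1 (mod 12730015), giving 598587⁻¹ ≡ 11957308.
x ≡ 598587⁻¹·5641123 ≡ 11957308·5641123 ≡ 126249 (mod 12730015).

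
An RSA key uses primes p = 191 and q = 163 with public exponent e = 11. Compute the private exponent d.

φ(n) = (p−1)(q−1) = 190·162 = 30780.
Need d with 11·d ≡ 1 (mod 30780). Apply the extended Euclidean algorithm:
30780 = 2798*11 + 2
11 = 5*2 + 1
2 = 2*1 + 0
Back-substitute:
1 = 11 − 5·2
1 = −5·30780 + 13991·11
So 11·13991 ≡ 1 (mod 30780), hence d = 13991.

13991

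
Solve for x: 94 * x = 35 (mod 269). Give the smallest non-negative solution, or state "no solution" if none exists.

First find gcd(94, 269):
269 = 2·94 + 81
94 = 1·81 + 13
81 = 6·13 + 3
13 = 4·3 + 1
3 = 3·1 + 0
gcd = 1, so a unique solution mod 269 exists.
Back-substitute for the Bézout coefficients:
1 = 13 − 4·3
1 = −4·81 + 25·13
1 = 25·94 − 29·81
1 = −29·269 + 83·94
So 94·(83) ≡ 1 (mod 269), giving 94⁻¹ ≡ 83.
x ≡ 94⁻¹·35 ≡ 83·35 ≡ 215 (mod 269).

215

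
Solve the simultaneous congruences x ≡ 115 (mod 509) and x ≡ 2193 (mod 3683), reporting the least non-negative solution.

Write x = 115 + 509·k. Then 509·k ≡ 2193 − 115 ≡ 2078 (mod 3683).
Need 509⁻¹ mod 3683. Extended Euclid on (3683, 509):
3683 = 7×509 + 120
509 = 4×120 + 29
120 = 4×29 + 4
29 = 7×4 + 1
4 = 4×1 + 0
Back-substitute:
1 = 29 − 7·4
1 = −7·120 + 29·29
1 = 29·509 − 123·120
1 = −123·3683 + 890·509
509⁻¹ ≡ 890 (mod 3683), so k ≡ 890·2078 ≡ 554 (mod 3683).
x = 115 + 509·554 = 282101.

282101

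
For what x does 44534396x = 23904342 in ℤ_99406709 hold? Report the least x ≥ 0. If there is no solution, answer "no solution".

First find gcd(44534396, 99406709):
99406709 = 2*44534396 + 10337917
44534396 = 4*10337917 + 3182728
10337917 = 3*3182728 + 789733
3182728 = 4*789733 + 23796
789733 = 33*23796 + 4465
23796 = 5*4465 + 1471
4465 = 3*1471 + 52
1471 = 28*52 + 15
52 = 3*15 + 7
15 = 2*7 + 1
7 = 7*1 + 0
gcd = 1, so a unique solution mod 99406709 exists.
Back-substitute for the Bézout coefficients:
1 = 15 − 2·7
1 = −2·52 + 7·15
1 = 7·1471 − 198·52
1 = −198·4465 + 601·1471
1 = 601·23796 − 3203·4465
1 = −3203·789733 + 106300·23796
1 = 106300·3182728 − 428403·789733
1 = −428403·10337917 + 1391509·3182728
1 = 1391509·44534396 − 5994439·10337917
1 = −5994439·99406709 + 13380387·44534396
So 44534396·(13380387) ≡ 1 (mod 99406709), giving 44534396⁻¹ ≡ 13380387.
x ≡ 44534396⁻¹·23904342 ≡ 13380387·23904342 ≡ 9976007 (mod 99406709).

9976007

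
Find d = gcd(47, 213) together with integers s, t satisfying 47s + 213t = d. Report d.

1

Repeated division:
213 = 4*47 + 25
47 = 1*25 + 22
25 = 1*22 + 3
22 = 7*3 + 1
3 = 3*1 + 0
gcd(47, 213) = 1.
Back-substituting:
1 = 22 − 7·3
1 = −7·25 + 8·22
1 = 8·47 − 15·25
1 = −15·213 + 68·47
So 1 = (-15)·213 + (68)·47.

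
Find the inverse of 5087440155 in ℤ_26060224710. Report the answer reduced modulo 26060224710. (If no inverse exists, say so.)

Euclidean algorithm on 26060224710, 5087440155:
26060224710 = 5×5087440155 + 623023935
5087440155 = 8×623023935 + 103248675
623023935 = 6×103248675 + 3531885
103248675 = 29×3531885 + 824010
3531885 = 4×824010 + 235845
824010 = 3×235845 + 116475
235845 = 2×116475 + 2895
116475 = 40×2895 + 675
2895 = 4×675 + 195
675 = 3×195 + 90
195 = 2×90 + 15
90 = 6×15 + 0
Since gcd = 15 > 1, 5087440155 is not a unit mod 26060224710.

no inverse exists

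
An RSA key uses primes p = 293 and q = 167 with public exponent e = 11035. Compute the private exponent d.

15251

φ(n) = (p−1)(q−1) = 292·166 = 48472.
Need d with 11035·d ≡ 1 (mod 48472). Apply the extended Euclidean algorithm:
48472 = 4*11035 + 4332
11035 = 2*4332 + 2371
4332 = 1*2371 + 1961
2371 = 1*1961 + 410
1961 = 4*410 + 321
410 = 1*321 + 89
321 = 3*89 + 54
89 = 1*54 + 35
54 = 1*35 + 19
35 = 1*19 + 16
19 = 1*16 + 3
16 = 5*3 + 1
3 = 3*1 + 0
Back-substitute:
1 = 16 − 5·3
1 = −5·19 + 6·16
1 = 6·35 − 11·19
1 = −11·54 + 17·35
1 = 17·89 − 28·54
1 = −28·321 + 101·89
1 = 101·410 − 129·321
1 = −129·1961 + 617·410
1 = 617·2371 − 746·1961
1 = −746·4332 + 1363·2371
1 = 1363·11035 − 3472·4332
1 = −3472·48472 + 15251·11035
So 11035·15251 ≡ 1 (mod 48472), hence d = 15251.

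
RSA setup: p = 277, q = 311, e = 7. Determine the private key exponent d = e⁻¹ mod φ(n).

12223

φ(n) = (p−1)(q−1) = 276·310 = 85560.
Need d with 7·d ≡ 1 (mod 85560). Apply the extended Euclidean algorithm:
85560 = 12222×7 + 6
7 = 1×6 + 1
6 = 6×1 + 0
Back-substitute:
1 = 7 − 6
1 = −85560 + 12223·7
So 7·12223 ≡ 1 (mod 85560), hence d = 12223.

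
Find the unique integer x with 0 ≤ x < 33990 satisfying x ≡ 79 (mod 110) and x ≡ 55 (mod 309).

14269

Write x = 79 + 110·k. Then 110·k ≡ 55 − 79 ≡ 285 (mod 309).
Need 110⁻¹ mod 309. Extended Euclid on (309, 110):
309 = 2×110 + 89
110 = 1×89 + 21
89 = 4×21 + 5
21 = 4×5 + 1
5 = 5×1 + 0
Back-substitute:
1 = 21 − 4·5
1 = −4·89 + 17·21
1 = 17·110 − 21·89
1 = −21·309 + 59·110
110⁻¹ ≡ 59 (mod 309), so k ≡ 59·285 ≡ 129 (mod 309).
x = 79 + 110·129 = 14269.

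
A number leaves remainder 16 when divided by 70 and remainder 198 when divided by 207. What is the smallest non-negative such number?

3096

Write x = 16 + 70·k. Then 70·k ≡ 198 − 16 ≡ 182 (mod 207).
Need 70⁻¹ mod 207. Extended Euclid on (207, 70):
207 = 2×70 + 67
70 = 1×67 + 3
67 = 22×3 + 1
3 = 3×1 + 0
Back-substitute:
1 = 67 − 22·3
1 = −22·70 + 23·67
1 = 23·207 − 68·70
70⁻¹ ≡ 139 (mod 207), so k ≡ 139·182 ≡ 44 (mod 207).
x = 16 + 70·44 = 3096.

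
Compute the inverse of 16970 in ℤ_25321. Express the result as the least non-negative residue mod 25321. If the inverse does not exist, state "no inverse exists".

7653

Apply the Euclidean algorithm to 25321 and 16970:
25321 = 1·16970 + 8351
16970 = 2·8351 + 268
8351 = 31·268 + 43
268 = 6·43 + 10
43 = 4·10 + 3
10 = 3·3 + 1
3 = 3·1 + 0
gcd = 1, so the inverse exists. Back-substitute:
1 = 10 − 3·3
1 = −3·43 + 13·10
1 = 13·268 − 81·43
1 = −81·8351 + 2524·268
1 = 2524·16970 − 5129·8351
1 = −5129·25321 + 7653·16970
So 16970·7653 ≡ 1 (mod 25321).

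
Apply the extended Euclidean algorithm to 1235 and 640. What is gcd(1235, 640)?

Apply Euclid's algorithm to 1235 and 640:
1235 = 1×640 + 595
640 = 1×595 + 45
595 = 13×45 + 10
45 = 4×10 + 5
10 = 2×5 + 0
gcd(1235, 640) = 5.
Back-substituting:
5 = 45 − 4·10
5 = −4·595 + 53·45
5 = 53·640 − 57·595
5 = −57·1235 + 110·640
So 5 = (-57)·1235 + (110)·640.

5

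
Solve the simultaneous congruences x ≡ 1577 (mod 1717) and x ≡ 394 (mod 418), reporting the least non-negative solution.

690094

Write x = 1577 + 1717·k. Then 1717·k ≡ 394 − 1577 ≡ 71 (mod 418).
Need 1717⁻¹ mod 418. Extended Euclid on (418, 45):
418 = 9*45 + 13
45 = 3*13 + 6
13 = 2*6 + 1
6 = 6*1 + 0
Back-substitute:
1 = 13 − 2·6
1 = −2·45 + 7·13
1 = 7·418 − 65·45
1717⁻¹ ≡ 353 (mod 418), so k ≡ 353·71 ≡ 401 (mod 418).
x = 1577 + 1717·401 = 690094.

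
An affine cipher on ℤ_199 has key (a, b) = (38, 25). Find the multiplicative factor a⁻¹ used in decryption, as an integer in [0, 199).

110

Apply the Euclidean algorithm to 199 and 38:
199 = 5*38 + 9
38 = 4*9 + 2
9 = 4*2 + 1
2 = 2*1 + 0
The gcd is 1. Working backward:
1 = 9 − 4·2
1 = −4·38 + 17·9
1 = 17·199 − 89·38
Hence 38⁻¹ ≡ -89 ≡ 110 (mod 199).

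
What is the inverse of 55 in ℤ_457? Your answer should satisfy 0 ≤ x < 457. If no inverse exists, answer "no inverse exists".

349

Extended Euclidean algorithm:
457 = 8×55 + 17
55 = 3×17 + 4
17 = 4×4 + 1
4 = 4×1 + 0
gcd = 1, so the inverse exists. Back-substitute:
1 = 17 − 4·4
1 = −4·55 + 13·17
1 = 13·457 − 108·55
Thus 55·(-108) ≡ 1 (mod 457); reducing, -108 mod 457 = 349.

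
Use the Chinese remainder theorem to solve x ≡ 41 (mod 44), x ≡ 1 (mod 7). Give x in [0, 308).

85

Write x = 41 + 44·k. Then 44·k ≡ 1 − 41 ≡ 2 (mod 7).
Need 44⁻¹ mod 7. Extended Euclid on (7, 2):
7 = 3×2 + 1
2 = 2×1 + 0
Back-substitute:
1 = 7 − 3·2
44⁻¹ ≡ 4 (mod 7), so k ≡ 4·2 ≡ 1 (mod 7).
x = 41 + 44·1 = 85.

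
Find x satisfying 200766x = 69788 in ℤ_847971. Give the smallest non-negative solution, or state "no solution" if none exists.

no solution

gcd(200766, 847971):
847971 = 4×200766 + 44907
200766 = 4×44907 + 21138
44907 = 2×21138 + 2631
21138 = 8×2631 + 90
2631 = 29×90 + 21
90 = 4×21 + 6
21 = 3×6 + 3
6 = 2×3 + 0
gcd = 3, but 3 ∤ 69788, so the congruence has no solution.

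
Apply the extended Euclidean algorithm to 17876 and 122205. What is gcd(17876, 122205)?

1

Repeated division:
122205 = 6×17876 + 14949
17876 = 1×14949 + 2927
14949 = 5×2927 + 314
2927 = 9×314 + 101
314 = 3×101 + 11
101 = 9×11 + 2
11 = 5×2 + 1
2 = 2×1 + 0
gcd(17876, 122205) = 1.
Working backward:
1 = 11 − 5·2
1 = −5·101 + 46·11
1 = 46·314 − 143·101
1 = −143·2927 + 1333·314
1 = 1333·14949 − 6808·2927
1 = −6808·17876 + 8141·14949
1 = 8141·122205 − 55654·17876
So 1 = (8141)·122205 + (-55654)·17876.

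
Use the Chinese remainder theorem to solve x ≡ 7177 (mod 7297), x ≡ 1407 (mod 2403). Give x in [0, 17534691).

10288650

Write x = 7177 + 7297·k. Then 7297·k ≡ 1407 − 7177 ≡ 1439 (mod 2403).
Need 7297⁻¹ mod 2403. Extended Euclid on (2403, 88):
2403 = 27*88 + 27
88 = 3*27 + 7
27 = 3*7 + 6
7 = 1*6 + 1
6 = 6*1 + 0
Back-substitute:
1 = 7 − 6
1 = −27 + 4·7
1 = 4·88 − 13·27
1 = −13·2403 + 355·88
7297⁻¹ ≡ 355 (mod 2403), so k ≡ 355·1439 ≡ 1409 (mod 2403).
x = 7177 + 7297·1409 = 10288650.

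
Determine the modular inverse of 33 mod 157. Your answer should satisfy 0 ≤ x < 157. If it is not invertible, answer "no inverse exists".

Apply the Euclidean algorithm to 157 and 33:
157 = 4*33 + 25
33 = 1*25 + 8
25 = 3*8 + 1
8 = 8*1 + 0
gcd = 1, so the inverse exists. Back-substitute:
1 = 25 − 3·8
1 = −3·33 + 4·25
1 = 4·157 − 19·33
So 33·(-19) ≡ 1 (mod 157), and -19 ≡ 138 (mod 157).

138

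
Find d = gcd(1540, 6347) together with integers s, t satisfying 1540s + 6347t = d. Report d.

Repeated division:
6347 = 4·1540 + 187
1540 = 8·187 + 44
187 = 4·44 + 11
44 = 4·11 + 0
gcd(1540, 6347) = 11.
Express as a combination:
11 = 187 − 4·44
11 = −4·1540 + 33·187
11 = 33·6347 − 136·1540
So 11 = (33)·6347 + (-136)·1540.

11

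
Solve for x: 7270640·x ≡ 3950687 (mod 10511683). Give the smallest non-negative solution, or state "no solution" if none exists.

41539

First find gcd(7270640, 10511683):
10511683 = 1×7270640 + 3241043
7270640 = 2×3241043 + 788554
3241043 = 4×788554 + 86827
788554 = 9×86827 + 7111
86827 = 12×7111 + 1495
7111 = 4×1495 + 1131
1495 = 1×1131 + 364
1131 = 3×364 + 39
364 = 9×39 + 13
39 = 3×13 + 0
gcd = 13 and 13 | 3950687, so solutions exist. Divide through by 13: 559280x ≡ 303899 (mod 808591).
Now find 559280⁻¹ mod 808591:
808591 = 1*559280 + 249311
559280 = 2*249311 + 60658
249311 = 4*60658 + 6679
60658 = 9*6679 + 547
6679 = 12*547 + 115
547 = 4*115 + 87
115 = 1*87 + 28
87 = 3*28 + 3
28 = 9*3 + 1
3 = 3*1 + 0
Back-substitute:
1 = 28 − 9·3
1 = −9·87 + 28·28
1 = 28·115 − 37·87
1 = −37·547 + 176·115
1 = 176·6679 − 2149·547
1 = −2149·60658 + 19517·6679
1 = 19517·249311 − 80217·60658
1 = −80217·559280 + 179951·249311
1 = 179951·808591 − 260168·559280
So 559280·(-260168) ≡ 1 (mod 808591), i.e. 559280⁻¹ ≡ 548423.
Then x ≡ 548423·303899 ≡ 41539 (mod 808591); the smallest non-negative solution is x = 41539.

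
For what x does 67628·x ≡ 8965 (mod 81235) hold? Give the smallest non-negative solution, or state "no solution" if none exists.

1265

First find gcd(67628, 81235):
81235 = 1×67628 + 13607
67628 = 4×13607 + 13200
13607 = 1×13200 + 407
13200 = 32×407 + 176
407 = 2×176 + 55
176 = 3×55 + 11
55 = 5×11 + 0
gcd = 11 and 11 | 8965, so solutions exist. Divide through by 11: 6148x ≡ 815 (mod 7385).
Now find 6148⁻¹ mod 7385:
7385 = 1·6148 + 1237
6148 = 4·1237 + 1200
1237 = 1·1200 + 37
1200 = 32·37 + 16
37 = 2·16 + 5
16 = 3·5 + 1
5 = 5·1 + 0
Back-substitute:
1 = 16 − 3·5
1 = −3·37 + 7·16
1 = 7·1200 − 227·37
1 = −227·1237 + 234·1200
1 = 234·6148 − 1163·1237
1 = −1163·7385 + 1397·6148
So 6148⁻¹ ≡ 1397 (mod 7385).
Then x ≡ 1397·815 ≡ 1265 (mod 7385); the smallest non-negative solution is x = 1265.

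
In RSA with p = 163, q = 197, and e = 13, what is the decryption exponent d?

4885

φ(n) = (p−1)(q−1) = 162·196 = 31752.
Need d with 13·d ≡ 1 (mod 31752). Apply the extended Euclidean algorithm:
31752 = 2442×13 + 6
13 = 2×6 + 1
6 = 6×1 + 0
Back-substitute:
1 = 13 − 2·6
1 = −2·31752 + 4885·13
So 13·4885 ≡ 1 (mod 31752), hence d = 4885.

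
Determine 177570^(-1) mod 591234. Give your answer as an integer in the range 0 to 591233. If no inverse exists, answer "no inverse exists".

no inverse exists

Compute gcd(177570, 591234):
591234 = 3*177570 + 58524
177570 = 3*58524 + 1998
58524 = 29*1998 + 582
1998 = 3*582 + 252
582 = 2*252 + 78
252 = 3*78 + 18
78 = 4*18 + 6
18 = 3*6 + 0
Since gcd = 6 > 1, 177570 is not a unit mod 591234.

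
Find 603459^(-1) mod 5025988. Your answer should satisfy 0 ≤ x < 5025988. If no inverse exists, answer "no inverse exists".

Run Euclid on (5025988, 603459):
5025988 = 8×603459 + 198316
603459 = 3×198316 + 8511
198316 = 23×8511 + 2563
8511 = 3×2563 + 822
2563 = 3×822 + 97
822 = 8×97 + 46
97 = 2×46 + 5
46 = 9×5 + 1
5 = 5×1 + 0
gcd = 1, so the inverse exists. Back-substitute:
1 = 46 − 9·5
1 = −9·97 + 19·46
1 = 19·822 − 161·97
1 = −161·2563 + 502·822
1 = 502·8511 − 1667·2563
1 = −1667·198316 + 38843·8511
1 = 38843·603459 − 118196·198316
1 = −118196·5025988 + 984411·603459
So 603459·984411 ≡ 1 (mod 5025988).

984411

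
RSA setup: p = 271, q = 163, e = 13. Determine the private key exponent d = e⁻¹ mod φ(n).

26917

φ(n) = (p−1)(q−1) = 270·162 = 43740.
Need d with 13·d ≡ 1 (mod 43740). Apply the extended Euclidean algorithm:
43740 = 3364·13 + 8
13 = 1·8 + 5
8 = 1·5 + 3
5 = 1·3 + 2
3 = 1·2 + 1
2 = 2·1 + 0
Back-substitute:
1 = 3 − 2
1 = −5 + 2·3
1 = 2·8 − 3·5
1 = −3·13 + 5·8
1 = 5·43740 − 16823·13
So 13·(-16823) ≡ 1 (mod 43740), hence d ≡ -16823 ≡ 26917 (mod 43740).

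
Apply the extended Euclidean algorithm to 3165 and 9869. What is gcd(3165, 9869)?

Euclidean algorithm:
9869 = 3*3165 + 374
3165 = 8*374 + 173
374 = 2*173 + 28
173 = 6*28 + 5
28 = 5*5 + 3
5 = 1*3 + 2
3 = 1*2 + 1
2 = 2*1 + 0
gcd(3165, 9869) = 1.
Back-substituting:
1 = 3 − 2
1 = −5 + 2·3
1 = 2·28 − 11·5
1 = −11·173 + 68·28
1 = 68·374 − 147·173
1 = −147·3165 + 1244·374
1 = 1244·9869 − 3879·3165
So 1 = (1244)·9869 + (-3879)·3165.

1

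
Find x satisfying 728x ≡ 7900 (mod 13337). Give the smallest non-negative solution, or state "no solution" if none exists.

First find gcd(728, 13337):
13337 = 18·728 + 233
728 = 3·233 + 29
233 = 8·29 + 1
29 = 29·1 + 0
gcd = 1, so a unique solution mod 13337 exists.
Back-substitute for the Bézout coefficients:
1 = 233 − 8·29
1 = −8·728 + 25·233
1 = 25·13337 − 458·728
So 728·(-458) ≡ 1 (mod 13337), giving 728⁻¹ ≡ 12879.
x ≡ 728⁻¹·7900 ≡ 12879·7900 ≡ 9464 (mod 13337).

9464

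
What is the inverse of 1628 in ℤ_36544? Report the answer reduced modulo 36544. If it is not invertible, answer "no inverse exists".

Euclidean algorithm on 36544, 1628:
36544 = 22·1628 + 728
1628 = 2·728 + 172
728 = 4·172 + 40
172 = 4·40 + 12
40 = 3·12 + 4
12 = 3·4 + 0
The gcd is 4, not 1, hence no inverse exists.

no inverse exists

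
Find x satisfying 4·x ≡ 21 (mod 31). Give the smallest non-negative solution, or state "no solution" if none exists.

13

First find gcd(4, 31):
31 = 7×4 + 3
4 = 1×3 + 1
3 = 3×1 + 0
gcd = 1, so a unique solution mod 31 exists.
Back-substitute for the Bézout coefficients:
1 = 4 − 3
1 = −31 + 8·4
So 4·(8) ≡ 1 (mod 31), giving 4⁻¹ ≡ 8.
x ≡ 4⁻¹·21 ≡ 8·21 ≡ 13 (mod 31).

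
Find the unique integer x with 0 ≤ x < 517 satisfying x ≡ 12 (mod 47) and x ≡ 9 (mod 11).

482

Write x = 12 + 47·k. Then 47·k ≡ 9 − 12 ≡ 8 (mod 11).
Need 47⁻¹ mod 11. Extended Euclid on (11, 3):
11 = 3*3 + 2
3 = 1*2 + 1
2 = 2*1 + 0
Back-substitute:
1 = 3 − 2
1 = −11 + 4·3
47⁻¹ ≡ 4 (mod 11), so k ≡ 4·8 ≡ 10 (mod 11).
x = 12 + 47·10 = 482.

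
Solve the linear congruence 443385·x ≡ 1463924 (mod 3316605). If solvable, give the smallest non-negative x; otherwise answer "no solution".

no solution

gcd(443385, 3316605):
3316605 = 7*443385 + 212910
443385 = 2*212910 + 17565
212910 = 12*17565 + 2130
17565 = 8*2130 + 525
2130 = 4*525 + 30
525 = 17*30 + 15
30 = 2*15 + 0
gcd = 15, but 15 ∤ 1463924, so the congruence has no solution.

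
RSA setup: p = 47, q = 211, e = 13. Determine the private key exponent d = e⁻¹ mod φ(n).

φ(n) = (p−1)(q−1) = 46·210 = 9660.
Need d with 13·d ≡ 1 (mod 9660). Apply the extended Euclidean algorithm:
9660 = 743·13 + 1
13 = 13·1 + 0
Back-substitute:
1 = 9660 − 743·13
So 13·(-743) ≡ 1 (mod 9660), hence d ≡ -743 ≡ 8917 (mod 9660).

8917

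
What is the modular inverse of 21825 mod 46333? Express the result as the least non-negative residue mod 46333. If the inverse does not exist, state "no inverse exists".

Extended Euclidean algorithm:
46333 = 2·21825 + 2683
21825 = 8·2683 + 361
2683 = 7·361 + 156
361 = 2·156 + 49
156 = 3·49 + 9
49 = 5·9 + 4
9 = 2·4 + 1
4 = 4·1 + 0
The gcd is 1. Working backward:
1 = 9 − 2·4
1 = −2·49 + 11·9
1 = 11·156 − 35·49
1 = −35·361 + 81·156
1 = 81·2683 − 602·361
1 = −602·21825 + 4897·2683
1 = 4897·46333 − 10396·21825
So 21825·(-10396) ≡ 1 (mod 46333), and -10396 ≡ 35937 (mod 46333).

35937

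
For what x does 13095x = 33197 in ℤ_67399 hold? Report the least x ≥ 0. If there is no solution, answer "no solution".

64195

First find gcd(13095, 67399):
67399 = 5*13095 + 1924
13095 = 6*1924 + 1551
1924 = 1*1551 + 373
1551 = 4*373 + 59
373 = 6*59 + 19
59 = 3*19 + 2
19 = 9*2 + 1
2 = 2*1 + 0
gcd = 1, so a unique solution mod 67399 exists.
Back-substitute for the Bézout coefficients:
1 = 19 − 9·2
1 = −9·59 + 28·19
1 = 28·373 − 177·59
1 = −177·1551 + 736·373
1 = 736·1924 − 913·1551
1 = −913·13095 + 6214·1924
1 = 6214·67399 − 31983·13095
So 13095·(-31983) ≡ 1 (mod 67399), giving 13095⁻¹ ≡ 35416.
x ≡ 13095⁻¹·33197 ≡ 35416·33197 ≡ 64195 (mod 67399).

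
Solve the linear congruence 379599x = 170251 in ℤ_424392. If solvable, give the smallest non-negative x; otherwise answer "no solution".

gcd(379599, 424392):
424392 = 1×379599 + 44793
379599 = 8×44793 + 21255
44793 = 2×21255 + 2283
21255 = 9×2283 + 708
2283 = 3×708 + 159
708 = 4×159 + 72
159 = 2×72 + 15
72 = 4×15 + 12
15 = 1×12 + 3
12 = 4×3 + 0
gcd = 3, but 3 ∤ 170251, so the congruence has no solution.

no solution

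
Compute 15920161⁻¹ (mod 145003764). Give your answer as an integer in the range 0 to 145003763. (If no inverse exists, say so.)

17612041

gcd(145003764, 15920161) by repeated division:
145003764 = 9*15920161 + 1722315
15920161 = 9*1722315 + 419326
1722315 = 4*419326 + 45011
419326 = 9*45011 + 14227
45011 = 3*14227 + 2330
14227 = 6*2330 + 247
2330 = 9*247 + 107
247 = 2*107 + 33
107 = 3*33 + 8
33 = 4*8 + 1
8 = 8*1 + 0
gcd = 1, so the inverse exists. Back-substitute:
1 = 33 − 4·8
1 = −4·107 + 13·33
1 = 13·247 − 30·107
1 = −30·2330 + 283·247
1 = 283·14227 − 1728·2330
1 = −1728·45011 + 5467·14227
1 = 5467·419326 − 50931·45011
1 = −50931·1722315 + 209191·419326
1 = 209191·15920161 − 1933650·1722315
1 = −1933650·145003764 + 17612041·15920161
So 15920161·17612041 ≡ 1 (mod 145003764).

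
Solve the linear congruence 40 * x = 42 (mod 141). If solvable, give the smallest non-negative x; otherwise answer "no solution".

135

First find gcd(40, 141):
141 = 3*40 + 21
40 = 1*21 + 19
21 = 1*19 + 2
19 = 9*2 + 1
2 = 2*1 + 0
gcd = 1, so a unique solution mod 141 exists.
Back-substitute for the Bézout coefficients:
1 = 19 − 9·2
1 = −9·21 + 10·19
1 = 10·40 − 19·21
1 = −19·141 + 67·40
So 40·(67) ≡ 1 (mod 141), giving 40⁻¹ ≡ 67.
x ≡ 40⁻¹·42 ≡ 67·42 ≡ 135 (mod 141).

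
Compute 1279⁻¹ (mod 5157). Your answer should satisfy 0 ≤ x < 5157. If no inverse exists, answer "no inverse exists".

4528

gcd(5157, 1279) by repeated division:
5157 = 4×1279 + 41
1279 = 31×41 + 8
41 = 5×8 + 1
8 = 8×1 + 0
gcd = 1, so the inverse exists. Back-substitute:
1 = 41 − 5·8
1 = −5·1279 + 156·41
1 = 156·5157 − 629·1279
Thus 1279·(-629) ≡ 1 (mod 5157); reducing, -629 mod 5157 = 4528.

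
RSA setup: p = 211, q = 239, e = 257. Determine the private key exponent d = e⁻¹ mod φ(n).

19253

φ(n) = (p−1)(q−1) = 210·238 = 49980.
Need d with 257·d ≡ 1 (mod 49980). Apply the extended Euclidean algorithm:
49980 = 194·257 + 122
257 = 2·122 + 13
122 = 9·13 + 5
13 = 2·5 + 3
5 = 1·3 + 2
3 = 1·2 + 1
2 = 2·1 + 0
Back-substitute:
1 = 3 − 2
1 = −5 + 2·3
1 = 2·13 − 5·5
1 = −5·122 + 47·13
1 = 47·257 − 99·122
1 = −99·49980 + 19253·257
So 257·19253 ≡ 1 (mod 49980), hence d = 19253.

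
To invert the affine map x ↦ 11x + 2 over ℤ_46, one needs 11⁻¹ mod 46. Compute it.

Extended Euclidean algorithm:
46 = 4·11 + 2
11 = 5·2 + 1
2 = 2·1 + 0
Since gcd(11, 46) = 1, back-substitute to write 1 as a combination:
1 = 11 − 5·2
1 = −5·46 + 21·11
So 11·21 ≡ 1 (mod 46).

21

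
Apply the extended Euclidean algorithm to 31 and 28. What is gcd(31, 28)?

Apply Euclid's algorithm to 31 and 28:
31 = 1*28 + 3
28 = 9*3 + 1
3 = 3*1 + 0
gcd(31, 28) = 1.
Express as a combination:
1 = 28 − 9·3
1 = −9·31 + 10·28
So 1 = (-9)·31 + (10)·28.

1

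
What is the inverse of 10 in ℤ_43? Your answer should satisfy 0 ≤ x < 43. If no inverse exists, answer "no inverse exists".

13

Apply the Euclidean algorithm to 43 and 10:
43 = 4·10 + 3
10 = 3·3 + 1
3 = 3·1 + 0
The gcd is 1. Working backward:
1 = 10 − 3·3
1 = −3·43 + 13·10
So 10·13 ≡ 1 (mod 43).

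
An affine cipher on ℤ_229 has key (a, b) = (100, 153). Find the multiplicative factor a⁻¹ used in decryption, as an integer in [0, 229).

Run Euclid on (229, 100):
229 = 2·100 + 29
100 = 3·29 + 13
29 = 2·13 + 3
13 = 4·3 + 1
3 = 3·1 + 0
The gcd is 1. Working backward:
1 = 13 − 4·3
1 = −4·29 + 9·13
1 = 9·100 − 31·29
1 = −31·229 + 71·100
So 100·71 ≡ 1 (mod 229).

71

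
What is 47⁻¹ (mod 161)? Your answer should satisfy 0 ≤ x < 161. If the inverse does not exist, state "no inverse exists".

Extended Euclidean algorithm:
161 = 3×47 + 20
47 = 2×20 + 7
20 = 2×7 + 6
7 = 1×6 + 1
6 = 6×1 + 0
Since gcd(47, 161) = 1, back-substitute to write 1 as a combination:
1 = 7 − 6
1 = −20 + 3·7
1 = 3·47 − 7·20
1 = −7·161 + 24·47
So 47·24 ≡ 1 (mod 161).

24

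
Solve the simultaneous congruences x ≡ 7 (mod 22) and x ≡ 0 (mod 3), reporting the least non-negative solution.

Write x = 7 + 22·k. Then 22·k ≡ 0 − 7 ≡ 2 (mod 3).
Need 22⁻¹ mod 3. Extended Euclid on (3, 1):
3 = 3·1 + 0
22⁻¹ ≡ 1 (mod 3), so k ≡ 1·2 ≡ 2 (mod 3).
x = 7 + 22·2 = 51.

51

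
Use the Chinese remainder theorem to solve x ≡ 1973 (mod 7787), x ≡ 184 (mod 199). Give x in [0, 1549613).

Write x = 1973 + 7787·k. Then 7787·k ≡ 184 − 1973 ≡ 2 (mod 199).
Need 7787⁻¹ mod 199. Extended Euclid on (199, 26):
199 = 7×26 + 17
26 = 1×17 + 9
17 = 1×9 + 8
9 = 1×8 + 1
8 = 8×1 + 0
Back-substitute:
1 = 9 − 8
1 = −17 + 2·9
1 = 2·26 − 3·17
1 = −3·199 + 23·26
7787⁻¹ ≡ 23 (mod 199), so k ≡ 23·2 ≡ 46 (mod 199).
x = 1973 + 7787·46 = 360175.

360175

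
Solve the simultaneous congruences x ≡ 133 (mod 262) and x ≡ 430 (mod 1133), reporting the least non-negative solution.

17425

Write x = 133 + 262·k. Then 262·k ≡ 430 − 133 ≡ 297 (mod 1133).
Need 262⁻¹ mod 1133. Extended Euclid on (1133, 262):
1133 = 4*262 + 85
262 = 3*85 + 7
85 = 12*7 + 1
7 = 7*1 + 0
Back-substitute:
1 = 85 − 12·7
1 = −12·262 + 37·85
1 = 37·1133 − 160·262
262⁻¹ ≡ 973 (mod 1133), so k ≡ 973·297 ≡ 66 (mod 1133).
x = 133 + 262·66 = 17425.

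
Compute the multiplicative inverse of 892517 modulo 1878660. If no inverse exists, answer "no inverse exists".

Extended Euclidean algorithm:
1878660 = 2*892517 + 93626
892517 = 9*93626 + 49883
93626 = 1*49883 + 43743
49883 = 1*43743 + 6140
43743 = 7*6140 + 763
6140 = 8*763 + 36
763 = 21*36 + 7
36 = 5*7 + 1
7 = 7*1 + 0
gcd = 1, so the inverse exists. Back-substitute:
1 = 36 − 5·7
1 = −5·763 + 106·36
1 = 106·6140 − 853·763
1 = −853·43743 + 6077·6140
1 = 6077·49883 − 6930·43743
1 = −6930·93626 + 13007·49883
1 = 13007·892517 − 123993·93626
1 = −123993·1878660 + 260993·892517
So 892517·260993 ≡ 1 (mod 1878660).

260993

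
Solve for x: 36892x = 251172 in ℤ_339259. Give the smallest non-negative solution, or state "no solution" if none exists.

64011

First find gcd(36892, 339259):
339259 = 9×36892 + 7231
36892 = 5×7231 + 737
7231 = 9×737 + 598
737 = 1×598 + 139
598 = 4×139 + 42
139 = 3×42 + 13
42 = 3×13 + 3
13 = 4×3 + 1
3 = 3×1 + 0
gcd = 1, so a unique solution mod 339259 exists.
Back-substitute for the Bézout coefficients:
1 = 13 − 4·3
1 = −4·42 + 13·13
1 = 13·139 − 43·42
1 = −43·598 + 185·139
1 = 185·737 − 228·598
1 = −228·7231 + 2237·737
1 = 2237·36892 − 11413·7231
1 = −11413·339259 + 104954·36892
So 36892·(104954) ≡ 1 (mod 339259), giving 36892⁻¹ ≡ 104954.
x ≡ 36892⁻¹·251172 ≡ 104954·251172 ≡ 64011 (mod 339259).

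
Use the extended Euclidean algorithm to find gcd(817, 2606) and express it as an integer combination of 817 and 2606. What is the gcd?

1

Euclidean algorithm:
2606 = 3×817 + 155
817 = 5×155 + 42
155 = 3×42 + 29
42 = 1×29 + 13
29 = 2×13 + 3
13 = 4×3 + 1
3 = 3×1 + 0
gcd(817, 2606) = 1.
Back-substituting:
1 = 13 − 4·3
1 = −4·29 + 9·13
1 = 9·42 − 13·29
1 = −13·155 + 48·42
1 = 48·817 − 253·155
1 = −253·2606 + 807·817
So 1 = (-253)·2606 + (807)·817.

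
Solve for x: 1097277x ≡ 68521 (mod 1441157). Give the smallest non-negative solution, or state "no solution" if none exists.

First find gcd(1097277, 1441157):
1441157 = 1·1097277 + 343880
1097277 = 3·343880 + 65637
343880 = 5·65637 + 15695
65637 = 4·15695 + 2857
15695 = 5·2857 + 1410
2857 = 2·1410 + 37
1410 = 38·37 + 4
37 = 9·4 + 1
4 = 4·1 + 0
gcd = 1, so a unique solution mod 1441157 exists.
Back-substitute for the Bézout coefficients:
1 = 37 − 9·4
1 = −9·1410 + 343·37
1 = 343·2857 − 695·1410
1 = −695·15695 + 3818·2857
1 = 3818·65637 − 15967·15695
1 = −15967·343880 + 83653·65637
1 = 83653·1097277 − 266926·343880
1 = −266926·1441157 + 350579·1097277
So 1097277·(350579) ≡ 1 (mod 1441157), giving 1097277⁻¹ ≡ 350579.
x ≡ 1097277⁻¹·68521 ≡ 350579·68521 ≡ 818783 (mod 1441157).

818783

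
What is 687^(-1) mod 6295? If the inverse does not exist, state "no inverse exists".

gcd(6295, 687) by repeated division:
6295 = 9*687 + 112
687 = 6*112 + 15
112 = 7*15 + 7
15 = 2*7 + 1
7 = 7*1 + 0
The gcd is 1. Working backward:
1 = 15 − 2·7
1 = −2·112 + 15·15
1 = 15·687 − 92·112
1 = −92·6295 + 843·687
So 687·843 ≡ 1 (mod 6295).

843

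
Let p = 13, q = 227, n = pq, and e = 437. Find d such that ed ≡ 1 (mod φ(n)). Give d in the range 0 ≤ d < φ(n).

φ(n) = (p−1)(q−1) = 12·226 = 2712.
Need d with 437·d ≡ 1 (mod 2712). Apply the extended Euclidean algorithm:
2712 = 6×437 + 90
437 = 4×90 + 77
90 = 1×77 + 13
77 = 5×13 + 12
13 = 1×12 + 1
12 = 12×1 + 0
Back-substitute:
1 = 13 − 12
1 = −77 + 6·13
1 = 6·90 − 7·77
1 = −7·437 + 34·90
1 = 34·2712 − 211·437
So 437·(-211) ≡ 1 (mod 2712), hence d ≡ -211 ≡ 2501 (mod 2712).

2501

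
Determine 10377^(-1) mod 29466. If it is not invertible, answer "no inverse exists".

Euclidean algorithm on 29466, 10377:
29466 = 2*10377 + 8712
10377 = 1*8712 + 1665
8712 = 5*1665 + 387
1665 = 4*387 + 117
387 = 3*117 + 36
117 = 3*36 + 9
36 = 4*9 + 0
gcd(10377, 29466) = 9 ≠ 1, so 10377 has no multiplicative inverse modulo 29466.

no inverse exists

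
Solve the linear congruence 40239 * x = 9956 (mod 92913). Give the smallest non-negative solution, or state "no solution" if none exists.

no solution

gcd(40239, 92913):
92913 = 2×40239 + 12435
40239 = 3×12435 + 2934
12435 = 4×2934 + 699
2934 = 4×699 + 138
699 = 5×138 + 9
138 = 15×9 + 3
9 = 3×3 + 0
gcd = 3, but 3 ∤ 9956, so the congruence has no solution.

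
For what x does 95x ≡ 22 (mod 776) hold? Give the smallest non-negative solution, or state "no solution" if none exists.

474

First find gcd(95, 776):
776 = 8·95 + 16
95 = 5·16 + 15
16 = 1·15 + 1
15 = 15·1 + 0
gcd = 1, so a unique solution mod 776 exists.
Back-substitute for the Bézout coefficients:
1 = 16 − 15
1 = −95 + 6·16
1 = 6·776 − 49·95
So 95·(-49) ≡ 1 (mod 776), giving 95⁻¹ ≡ 727.
x ≡ 95⁻¹·22 ≡ 727·22 ≡ 474 (mod 776).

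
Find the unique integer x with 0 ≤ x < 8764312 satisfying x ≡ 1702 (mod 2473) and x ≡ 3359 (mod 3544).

8353023

Write x = 1702 + 2473·k. Then 2473·k ≡ 3359 − 1702 ≡ 1657 (mod 3544).
Need 2473⁻¹ mod 3544. Extended Euclid on (3544, 2473):
3544 = 1*2473 + 1071
2473 = 2*1071 + 331
1071 = 3*331 + 78
331 = 4*78 + 19
78 = 4*19 + 2
19 = 9*2 + 1
2 = 2*1 + 0
Back-substitute:
1 = 19 − 9·2
1 = −9·78 + 37·19
1 = 37·331 − 157·78
1 = −157·1071 + 508·331
1 = 508·2473 − 1173·1071
1 = −1173·3544 + 1681·2473
2473⁻¹ ≡ 1681 (mod 3544), so k ≡ 1681·1657 ≡ 3377 (mod 3544).
x = 1702 + 2473·3377 = 8353023.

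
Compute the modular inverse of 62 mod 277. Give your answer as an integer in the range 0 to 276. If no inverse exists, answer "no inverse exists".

210

Extended Euclidean algorithm:
277 = 4×62 + 29
62 = 2×29 + 4
29 = 7×4 + 1
4 = 4×1 + 0
Since gcd(62, 277) = 1, back-substitute to write 1 as a combination:
1 = 29 − 7·4
1 = −7·62 + 15·29
1 = 15·277 − 67·62
Thus 62·(-67) ≡ 1 (mod 277); reducing, -67 mod 277 = 210.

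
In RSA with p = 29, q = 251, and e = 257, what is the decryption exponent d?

5393

φ(n) = (p−1)(q−1) = 28·250 = 7000.
Need d with 257·d ≡ 1 (mod 7000). Apply the extended Euclidean algorithm:
7000 = 27×257 + 61
257 = 4×61 + 13
61 = 4×13 + 9
13 = 1×9 + 4
9 = 2×4 + 1
4 = 4×1 + 0
Back-substitute:
1 = 9 − 2·4
1 = −2·13 + 3·9
1 = 3·61 − 14·13
1 = −14·257 + 59·61
1 = 59·7000 − 1607·257
So 257·(-1607) ≡ 1 (mod 7000), hence d ≡ -1607 ≡ 5393 (mod 7000).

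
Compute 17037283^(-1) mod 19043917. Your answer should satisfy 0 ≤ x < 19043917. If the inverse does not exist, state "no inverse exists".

9729781

Apply the Euclidean algorithm to 19043917 and 17037283:
19043917 = 1×17037283 + 2006634
17037283 = 8×2006634 + 984211
2006634 = 2×984211 + 38212
984211 = 25×38212 + 28911
38212 = 1×28911 + 9301
28911 = 3×9301 + 1008
9301 = 9×1008 + 229
1008 = 4×229 + 92
229 = 2×92 + 45
92 = 2×45 + 2
45 = 22×2 + 1
2 = 2×1 + 0
Since gcd(17037283, 19043917) = 1, back-substitute to write 1 as a combination:
1 = 45 − 22·2
1 = −22·92 + 45·45
1 = 45·229 − 112·92
1 = −112·1008 + 493·229
1 = 493·9301 − 4549·1008
1 = −4549·28911 + 14140·9301
1 = 14140·38212 − 18689·28911
1 = −18689·984211 + 481365·38212
1 = 481365·2006634 − 981419·984211
1 = −981419·17037283 + 8332717·2006634
1 = 8332717·19043917 − 9314136·17037283
Hence 17037283⁻¹ ≡ -9314136 ≡ 9729781 (mod 19043917).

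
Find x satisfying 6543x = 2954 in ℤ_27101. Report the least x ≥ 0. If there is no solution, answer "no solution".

11627

First find gcd(6543, 27101):
27101 = 4·6543 + 929
6543 = 7·929 + 40
929 = 23·40 + 9
40 = 4·9 + 4
9 = 2·4 + 1
4 = 4·1 + 0
gcd = 1, so a unique solution mod 27101 exists.
Back-substitute for the Bézout coefficients:
1 = 9 − 2·4
1 = −2·40 + 9·9
1 = 9·929 − 209·40
1 = −209·6543 + 1472·929
1 = 1472·27101 − 6097·6543
So 6543·(-6097) ≡ 1 (mod 27101), giving 6543⁻¹ ≡ 21004.
x ≡ 6543⁻¹·2954 ≡ 21004·2954 ≡ 11627 (mod 27101).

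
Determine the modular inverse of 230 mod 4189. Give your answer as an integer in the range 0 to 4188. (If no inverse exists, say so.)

gcd(4189, 230) by repeated division:
4189 = 18×230 + 49
230 = 4×49 + 34
49 = 1×34 + 15
34 = 2×15 + 4
15 = 3×4 + 3
4 = 1×3 + 1
3 = 3×1 + 0
Since gcd(230, 4189) = 1, back-substitute to write 1 as a combination:
1 = 4 − 3
1 = −15 + 4·4
1 = 4·34 − 9·15
1 = −9·49 + 13·34
1 = 13·230 − 61·49
1 = −61·4189 + 1111·230
So 230·1111 ≡ 1 (mod 4189).

1111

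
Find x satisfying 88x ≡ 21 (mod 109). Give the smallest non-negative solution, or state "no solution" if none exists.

108

First find gcd(88, 109):
109 = 1·88 + 21
88 = 4·21 + 4
21 = 5·4 + 1
4 = 4·1 + 0
gcd = 1, so a unique solution mod 109 exists.
Back-substitute for the Bézout coefficients:
1 = 21 − 5·4
1 = −5·88 + 21·21
1 = 21·109 − 26·88
So 88·(-26) ≡ 1 (mod 109), giving 88⁻¹ ≡ 83.
x ≡ 88⁻¹·21 ≡ 83·21 ≡ 108 (mod 109).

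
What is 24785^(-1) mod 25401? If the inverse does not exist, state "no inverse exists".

gcd(25401, 24785) by repeated division:
25401 = 1·24785 + 616
24785 = 40·616 + 145
616 = 4·145 + 36
145 = 4·36 + 1
36 = 36·1 + 0
The gcd is 1. Working backward:
1 = 145 − 4·36
1 = −4·616 + 17·145
1 = 17·24785 − 684·616
1 = −684·25401 + 701·24785
So 24785·701 ≡ 1 (mod 25401).

701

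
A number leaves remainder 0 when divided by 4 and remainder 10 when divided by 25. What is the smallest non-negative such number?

Write x = 0 + 4·k. Then 4·k ≡ 10 − 0 ≡ 10 (mod 25).
Need 4⁻¹ mod 25. Extended Euclid on (25, 4):
25 = 6·4 + 1
4 = 4·1 + 0
Back-substitute:
1 = 25 − 6·4
4⁻¹ ≡ 19 (mod 25), so k ≡ 19·10 ≡ 15 (mod 25).
x = 0 + 4·15 = 60.

60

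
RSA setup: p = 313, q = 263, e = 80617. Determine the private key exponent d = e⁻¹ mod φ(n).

45913

φ(n) = (p−1)(q−1) = 312·262 = 81744.
Need d with 80617·d ≡ 1 (mod 81744). Apply the extended Euclidean algorithm:
81744 = 1·80617 + 1127
80617 = 71·1127 + 600
1127 = 1·600 + 527
600 = 1·527 + 73
527 = 7·73 + 16
73 = 4·16 + 9
16 = 1·9 + 7
9 = 1·7 + 2
7 = 3·2 + 1
2 = 2·1 + 0
Back-substitute:
1 = 7 − 3·2
1 = −3·9 + 4·7
1 = 4·16 − 7·9
1 = −7·73 + 32·16
1 = 32·527 − 231·73
1 = −231·600 + 263·527
1 = 263·1127 − 494·600
1 = −494·80617 + 35337·1127
1 = 35337·81744 − 35831·80617
So 80617·(-35831) ≡ 1 (mod 81744), hence d ≡ -35831 ≡ 45913 (mod 81744).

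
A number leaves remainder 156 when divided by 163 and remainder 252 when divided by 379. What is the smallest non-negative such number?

Write x = 156 + 163·k. Then 163·k ≡ 252 − 156 ≡ 96 (mod 379).
Need 163⁻¹ mod 379. Extended Euclid on (379, 163):
379 = 2·163 + 53
163 = 3·53 + 4
53 = 13·4 + 1
4 = 4·1 + 0
Back-substitute:
1 = 53 − 13·4
1 = −13·163 + 40·53
1 = 40·379 − 93·163
163⁻¹ ≡ 286 (mod 379), so k ≡ 286·96 ≡ 168 (mod 379).
x = 156 + 163·168 = 27540.

27540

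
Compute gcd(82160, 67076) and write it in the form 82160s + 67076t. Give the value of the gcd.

Apply Euclid's algorithm to 82160 and 67076:
82160 = 1×67076 + 15084
67076 = 4×15084 + 6740
15084 = 2×6740 + 1604
6740 = 4×1604 + 324
1604 = 4×324 + 308
324 = 1×308 + 16
308 = 19×16 + 4
16 = 4×4 + 0
gcd(82160, 67076) = 4.
Express as a combination:
4 = 308 − 19·16
4 = −19·324 + 20·308
4 = 20·1604 − 99·324
4 = −99·6740 + 416·1604
4 = 416·15084 − 931·6740
4 = −931·67076 + 4140·15084
4 = 4140·82160 − 5071·67076
So 4 = (4140)·82160 + (-5071)·67076.

4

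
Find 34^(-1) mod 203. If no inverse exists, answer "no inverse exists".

Extended Euclidean algorithm:
203 = 5*34 + 33
34 = 1*33 + 1
33 = 33*1 + 0
Since gcd(34, 203) = 1, back-substitute to write 1 as a combination:
1 = 34 − 33
1 = −203 + 6·34
So 34·6 ≡ 1 (mod 203).

6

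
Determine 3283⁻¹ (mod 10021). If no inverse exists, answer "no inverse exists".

Apply the Euclidean algorithm to 10021 and 3283:
10021 = 3×3283 + 172
3283 = 19×172 + 15
172 = 11×15 + 7
15 = 2×7 + 1
7 = 7×1 + 0
The gcd is 1. Working backward:
1 = 15 − 2·7
1 = −2·172 + 23·15
1 = 23·3283 − 439·172
1 = −439·10021 + 1340·3283
So 3283·1340 ≡ 1 (mod 10021).

1340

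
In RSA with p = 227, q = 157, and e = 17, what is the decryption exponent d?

φ(n) = (p−1)(q−1) = 226·156 = 35256.
Need d with 17·d ≡ 1 (mod 35256). Apply the extended Euclidean algorithm:
35256 = 2073×17 + 15
17 = 1×15 + 2
15 = 7×2 + 1
2 = 2×1 + 0
Back-substitute:
1 = 15 − 7·2
1 = −7·17 + 8·15
1 = 8·35256 − 16591·17
So 17·(-16591) ≡ 1 (mod 35256), hence d ≡ -16591 ≡ 18665 (mod 35256).

18665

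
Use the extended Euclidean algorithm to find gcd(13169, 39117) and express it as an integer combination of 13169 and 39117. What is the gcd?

13

Repeated division:
39117 = 2×13169 + 12779
13169 = 1×12779 + 390
12779 = 32×390 + 299
390 = 1×299 + 91
299 = 3×91 + 26
91 = 3×26 + 13
26 = 2×13 + 0
gcd(13169, 39117) = 13.
Express as a combination:
13 = 91 − 3·26
13 = −3·299 + 10·91
13 = 10·390 − 13·299
13 = −13·12779 + 426·390
13 = 426·13169 − 439·12779
13 = −439·39117 + 1304·13169
So 13 = (-439)·39117 + (1304)·13169.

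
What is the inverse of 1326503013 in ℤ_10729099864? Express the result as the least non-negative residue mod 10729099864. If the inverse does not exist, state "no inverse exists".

10461335253

Apply the Euclidean algorithm to 10729099864 and 1326503013:
10729099864 = 8*1326503013 + 117075760
1326503013 = 11*117075760 + 38669653
117075760 = 3*38669653 + 1066801
38669653 = 36*1066801 + 264817
1066801 = 4*264817 + 7533
264817 = 35*7533 + 1162
7533 = 6*1162 + 561
1162 = 2*561 + 40
561 = 14*40 + 1
40 = 40*1 + 0
The gcd is 1. Working backward:
1 = 561 − 14·40
1 = −14·1162 + 29·561
1 = 29·7533 − 188·1162
1 = −188·264817 + 6609·7533
1 = 6609·1066801 − 26624·264817
1 = −26624·38669653 + 965073·1066801
1 = 965073·117075760 − 2921843·38669653
1 = −2921843·1326503013 + 33105346·117075760
1 = 33105346·10729099864 − 267764611·1326503013
So 1326503013·(-267764611) ≡ 1 (mod 10729099864), and -267764611 ≡ 10461335253 (mod 10729099864).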